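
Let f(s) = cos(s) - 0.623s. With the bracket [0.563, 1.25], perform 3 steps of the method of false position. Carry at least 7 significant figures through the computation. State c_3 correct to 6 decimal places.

0.942845

f(0.563000) = 0.494909, f(1.250000) = -0.463428
step 1: c = 0.917784, f(c) = 0.035802 > 0 → new bracket [0.917784, 1.250000]
step 2: c = 0.941609, f(c) = 0.001866 > 0 → new bracket [0.941609, 1.250000]
step 3: c = 0.942845, f(c) = 0.000095 > 0 → new bracket [0.942845, 1.250000]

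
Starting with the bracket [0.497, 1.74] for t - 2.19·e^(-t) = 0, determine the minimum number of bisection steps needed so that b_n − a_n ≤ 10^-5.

Initial width b − a = 1.74 − 0.497 = 1.243000.
After n steps the width is (b−a)/2^n; need (b−a)/2^n ≤ 10^-5.
So n ≥ log₂(1.243000/10^-5) = log₂(124300.0000) ≈ 16.9235.
Hence n = 17.

17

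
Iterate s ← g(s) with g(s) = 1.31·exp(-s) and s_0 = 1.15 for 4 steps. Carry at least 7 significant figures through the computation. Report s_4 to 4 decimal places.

0.7547

s_1 = g(1.150000) = 0.414794
s_2 = g(0.414794) = 0.865224
s_3 = g(0.865224) = 0.551454
s_4 = g(0.551454) = 0.754706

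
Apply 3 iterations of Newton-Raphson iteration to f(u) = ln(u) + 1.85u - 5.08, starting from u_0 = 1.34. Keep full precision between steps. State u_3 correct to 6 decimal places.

f'(u) = 1/u + 1.85
u_0 = 1.340000: f = -2.308330, f' = 2.596269 → u_1 = 1.340000 - (-2.308330)/(2.596269) = 2.229095
u_1 = 2.229095: f = -0.154578, f' = 2.298612 → u_2 = 2.229095 - (-0.154578)/(2.298612) = 2.296344
u_2 = 2.296344: f = -0.000446, f' = 2.285475 → u_3 = 2.296344 - (-0.000446)/(2.285475) = 2.296539

2.296539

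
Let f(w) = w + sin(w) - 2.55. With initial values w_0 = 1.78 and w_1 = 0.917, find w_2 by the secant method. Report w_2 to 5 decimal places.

Secant update: w_(k+1) = w_k − f(w_k)·(w_k − w_(k-1))/(f(w_k) − f(w_(k-1))).
f(w_0) = 0.208197, f(w_1) = -0.839219
w_2 = 0.917000 - (-0.839219)·(0.917000 - 1.780000)/(-0.839219 - (0.208197)) = 1.608460; f(w_2) = 0.057751

1.60846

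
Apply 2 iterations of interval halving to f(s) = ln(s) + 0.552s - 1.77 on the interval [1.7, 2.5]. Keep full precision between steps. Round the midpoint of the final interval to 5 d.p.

2.00000

f(1.700000) = -0.300972, f(2.500000) = 0.526291 (opposite signs)
step 1: m = 2.100000, f(m) = 0.131137 > 0 → root in [1.700000, 2.100000]
step 2: m = 1.900000, f(m) = -0.079346 < 0 → root in [1.900000, 2.100000]
Midpoint of [1.900000, 2.100000] = 2.000000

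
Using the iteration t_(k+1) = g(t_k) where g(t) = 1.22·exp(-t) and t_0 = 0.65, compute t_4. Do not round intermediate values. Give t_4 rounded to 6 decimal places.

0.643362

t_1 = g(0.650000) = 0.636896
t_2 = g(0.636896) = 0.645297
t_3 = g(0.645297) = 0.639898
t_4 = g(0.639898) = 0.643362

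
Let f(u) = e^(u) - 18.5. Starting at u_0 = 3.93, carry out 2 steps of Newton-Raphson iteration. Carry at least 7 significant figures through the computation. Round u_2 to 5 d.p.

2.98026

f'(u) = e^(u)
u_0 = 3.930000: f = 32.406978, f' = 50.906978 → u_1 = 3.930000 - (32.406978)/(50.906978) = 3.293408
u_1 = 3.293408: f = 8.434499, f' = 26.934499 → u_2 = 3.293408 - (8.434499)/(26.934499) = 2.980259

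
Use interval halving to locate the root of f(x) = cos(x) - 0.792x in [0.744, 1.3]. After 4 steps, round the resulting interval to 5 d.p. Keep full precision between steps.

[0.81350, 0.84825]

f(0.744000) = 0.146518, f(1.300000) = -0.762101 (opposite signs)
step 1: m = 1.022000, f(m) = -0.287763 < 0 → root in [0.744000, 1.022000]
step 2: m = 0.883000, f(m) = -0.064500 < 0 → root in [0.744000, 0.883000]
step 3: m = 0.813500, f(m) = 0.042667 > 0 → root in [0.813500, 0.883000]
step 4: m = 0.848250, f(m) = -0.010517 < 0 → root in [0.813500, 0.848250]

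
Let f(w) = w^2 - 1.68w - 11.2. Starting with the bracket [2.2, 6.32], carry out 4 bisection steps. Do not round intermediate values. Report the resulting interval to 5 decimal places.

[4.26000, 4.51750]

f(2.200000) = -10.056000, f(6.320000) = 18.124800 (opposite signs)
step 1: m = 4.260000, f(m) = -0.209200 < 0 → root in [4.260000, 6.320000]
step 2: m = 5.290000, f(m) = 7.896900 > 0 → root in [4.260000, 5.290000]
step 3: m = 4.775000, f(m) = 3.578625 > 0 → root in [4.260000, 4.775000]
step 4: m = 4.517500, f(m) = 1.618406 > 0 → root in [4.260000, 4.517500]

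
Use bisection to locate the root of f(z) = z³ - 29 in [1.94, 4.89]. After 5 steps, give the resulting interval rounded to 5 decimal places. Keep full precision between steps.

f(1.940000) = -21.698616, f(4.890000) = 87.930169 (opposite signs)
step 1: m = 3.415000, f(m) = 10.826498 > 0 → root in [1.940000, 3.415000]
step 2: m = 2.677500, f(m) = -9.804986 < 0 → root in [2.677500, 3.415000]
step 3: m = 3.046250, f(m) = -0.731900 < 0 → root in [3.046250, 3.415000]
step 4: m = 3.230625, f(m) = 4.717832 > 0 → root in [3.046250, 3.230625]
step 5: m = 3.138438, f(m) = 1.912950 > 0 → root in [3.046250, 3.138438]

[3.04625, 3.13844]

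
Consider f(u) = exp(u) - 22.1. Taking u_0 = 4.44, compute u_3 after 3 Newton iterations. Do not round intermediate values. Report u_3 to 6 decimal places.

Newton update: u ← u − f(u)/f'(u).
f'(u) = exp(u)
u_0 = 4.440000: f = 62.674942, f' = 84.774942 → u_1 = 4.440000 - (62.674942)/(84.774942) = 3.700690
u_1 = 3.700690: f = 18.375232, f' = 40.475232 → u_2 = 3.700690 - (18.375232)/(40.475232) = 3.246703
u_2 = 3.246703: f = 3.605453, f' = 25.705453 → u_3 = 3.246703 - (3.605453)/(25.705453) = 3.106443

3.106443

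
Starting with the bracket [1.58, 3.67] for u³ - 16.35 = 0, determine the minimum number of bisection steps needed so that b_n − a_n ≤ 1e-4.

Initial width b − a = 3.67 − 1.58 = 2.090000.
After n steps the width is (b−a)/2^n; need (b−a)/2^n ≤ 1e-4.
So n ≥ log₂(2.090000/1e-4) = log₂(20900.0000) ≈ 14.3512.
Hence n = 15.

15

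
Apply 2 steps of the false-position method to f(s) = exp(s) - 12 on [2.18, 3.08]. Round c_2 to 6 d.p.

2.461825

f(2.180000) = -3.153694, f(3.080000) = 9.758402
step 1: c = 2.399819, f(c) = -0.978818 < 0 → new bracket [2.399819, 3.080000]
step 2: c = 2.461825, f(c) = -0.273806 < 0 → new bracket [2.461825, 3.080000]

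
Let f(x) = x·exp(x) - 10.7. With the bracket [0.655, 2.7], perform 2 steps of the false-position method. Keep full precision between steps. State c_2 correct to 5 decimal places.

1.45039

f(0.655000) = -9.439032, f(2.700000) = 29.475276
step 1: c = 1.151034, f(c) = -7.061052 < 0 → new bracket [1.151034, 2.700000]
step 2: c = 1.450389, f(c) = -4.514421 < 0 → new bracket [1.450389, 2.700000]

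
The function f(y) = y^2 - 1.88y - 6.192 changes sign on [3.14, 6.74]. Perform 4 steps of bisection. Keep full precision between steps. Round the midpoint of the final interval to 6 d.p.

3.702500

f(3.140000) = -2.235600, f(6.740000) = 26.564400 (opposite signs)
step 1: m = 4.940000, f(m) = 8.924400 > 0 → root in [3.140000, 4.940000]
step 2: m = 4.040000, f(m) = 2.534400 > 0 → root in [3.140000, 4.040000]
step 3: m = 3.590000, f(m) = -0.053100 < 0 → root in [3.590000, 4.040000]
step 4: m = 3.815000, f(m) = 1.190025 > 0 → root in [3.590000, 3.815000]
Midpoint of [3.590000, 3.815000] = 3.702500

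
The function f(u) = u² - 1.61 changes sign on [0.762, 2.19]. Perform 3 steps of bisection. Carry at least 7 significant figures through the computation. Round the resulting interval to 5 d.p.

f(0.762000) = -1.029356, f(2.190000) = 3.186100 (opposite signs)
step 1: m = 1.476000, f(m) = 0.568576 > 0 → root in [0.762000, 1.476000]
step 2: m = 1.119000, f(m) = -0.357839 < 0 → root in [1.119000, 1.476000]
step 3: m = 1.297500, f(m) = 0.073506 > 0 → root in [1.119000, 1.297500]

[1.11900, 1.29750]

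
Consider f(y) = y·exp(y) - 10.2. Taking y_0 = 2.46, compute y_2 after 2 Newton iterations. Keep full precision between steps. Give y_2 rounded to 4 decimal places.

1.7937

f'(y) = (y + 1)·exp(y)
y_0 = 2.460000: f = 18.593836, f' = 40.498648 → y_1 = 2.460000 - (18.593836)/(40.498648) = 2.000878
y_1 = 2.000878: f = 4.597578, f' = 22.193121 → y_2 = 2.000878 - (4.597578)/(22.193121) = 1.793715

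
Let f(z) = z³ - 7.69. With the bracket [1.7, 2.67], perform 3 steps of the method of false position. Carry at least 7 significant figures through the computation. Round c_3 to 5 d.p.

f(1.700000) = -2.777000, f(2.670000) = 11.344163
step 1: c = 1.890756, f(c) = -0.930631 < 0 → new bracket [1.890756, 2.670000]
step 2: c = 1.949835, f(c) = -0.277006 < 0 → new bracket [1.949835, 2.670000]
step 3: c = 1.967001, f(c) = -0.079488 < 0 → new bracket [1.967001, 2.670000]

1.96700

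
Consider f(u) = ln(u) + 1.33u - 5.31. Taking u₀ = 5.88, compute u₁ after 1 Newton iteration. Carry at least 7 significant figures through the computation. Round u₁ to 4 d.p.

f'(u) = 1/u + 1.33
u_0 = 5.880000: f = 4.281957, f' = 1.500068 → u_1 = 5.880000 - (4.281957)/(1.500068) = 3.025492

3.0255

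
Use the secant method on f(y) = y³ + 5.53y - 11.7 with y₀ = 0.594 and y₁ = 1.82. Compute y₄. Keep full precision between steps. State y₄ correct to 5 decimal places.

f(y_0) = -8.205595, f(y_1) = 4.393168
y_2 = 1.820000 - (4.393168)·(1.820000 - 0.594000)/(4.393168 - (-8.205595)) = 1.392496; f(y_2) = -1.299387
y_3 = 1.392496 - (-1.299387)·(1.392496 - 1.820000)/(-1.299387 - (4.393168)) = 1.490078; f(y_3) = -0.151397
y_4 = 1.490078 - (-0.151397)·(1.490078 - 1.392496)/(-0.151397 - (-1.299387)) = 1.502947; f(y_4) = 0.006234

1.50295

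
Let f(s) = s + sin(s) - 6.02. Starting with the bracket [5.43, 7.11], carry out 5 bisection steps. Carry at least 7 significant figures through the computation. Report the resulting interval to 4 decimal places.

[6.1125, 6.1650]

f(5.430000) = -1.343379, f(7.110000) = 1.825778 (opposite signs)
step 1: m = 6.270000, f(m) = 0.236815 > 0 → root in [5.430000, 6.270000]
step 2: m = 5.850000, f(m) = -0.589764 < 0 → root in [5.850000, 6.270000]
step 3: m = 6.060000, f(m) = -0.181337 < 0 → root in [6.060000, 6.270000]
step 4: m = 6.165000, f(m) = 0.027090 > 0 → root in [6.060000, 6.165000]
step 5: m = 6.112500, f(m) = -0.077358 < 0 → root in [6.112500, 6.165000]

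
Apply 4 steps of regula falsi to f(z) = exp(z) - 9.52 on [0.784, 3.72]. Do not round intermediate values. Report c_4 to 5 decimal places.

f(0.784000) = -7.329784, f(3.720000) = 31.744394
step 1: c = 1.334754, f(c) = -5.720940 < 0 → new bracket [1.334754, 3.720000]
step 2: c = 1.698980, f(c) = -4.051635 < 0 → new bracket [1.698980, 3.720000]
step 3: c = 1.927732, f(c) = -2.646095 < 0 → new bracket [1.927732, 3.720000]
step 4: c = 2.065634, f(c) = -1.629700 < 0 → new bracket [2.065634, 3.720000]

2.06563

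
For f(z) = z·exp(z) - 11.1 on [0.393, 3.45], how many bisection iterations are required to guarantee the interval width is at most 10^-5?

19

Initial width b − a = 3.45 − 0.393 = 3.057000.
After n steps the width is (b−a)/2^n; need (b−a)/2^n ≤ 10^-5.
So n ≥ log₂(3.057000/10^-5) = log₂(305700.0000) ≈ 18.2218.
Hence n = 19.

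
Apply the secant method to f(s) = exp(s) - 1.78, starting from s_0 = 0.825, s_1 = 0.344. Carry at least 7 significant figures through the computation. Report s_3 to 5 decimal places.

f(s_0) = 0.501881, f(s_1) = -0.369421
s_2 = 0.344000 - (-0.369421)·(0.344000 - 0.825000)/(-0.369421 - (0.501881)) = 0.547938; f(s_2) = -0.050317
s_3 = 0.547938 - (-0.050317)·(0.547938 - 0.344000)/(-0.050317 - (-0.369421)) = 0.580096; f(s_3) = 0.006209

0.58010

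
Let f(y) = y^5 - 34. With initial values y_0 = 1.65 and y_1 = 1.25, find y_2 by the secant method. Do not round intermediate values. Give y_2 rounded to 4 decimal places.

f(y_0) = -21.770190, f(y_1) = -30.948242
y_2 = 1.250000 - (-30.948242)·(1.250000 - 1.650000)/(-30.948242 - (-21.770190)) = 2.598793; f(y_2) = 84.538328

2.5988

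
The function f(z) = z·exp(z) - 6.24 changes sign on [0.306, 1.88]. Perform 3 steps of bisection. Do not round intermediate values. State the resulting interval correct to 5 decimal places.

[1.28975, 1.48650]

f(0.306000) = -5.824457, f(1.880000) = 6.080589 (opposite signs)
step 1: m = 1.093000, f(m) = -2.979351 < 0 → root in [1.093000, 1.880000]
step 2: m = 1.486500, f(m) = 0.332698 > 0 → root in [1.093000, 1.486500]
step 3: m = 1.289750, f(m) = -1.555785 < 0 → root in [1.289750, 1.486500]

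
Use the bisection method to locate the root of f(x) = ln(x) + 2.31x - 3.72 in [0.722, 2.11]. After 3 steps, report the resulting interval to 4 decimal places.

f(0.722000) = -2.377910, f(2.110000) = 1.900788 (opposite signs)
step 1: m = 1.416000, f(m) = -0.101204 < 0 → root in [1.416000, 2.110000]
step 2: m = 1.763000, f(m) = 0.919547 > 0 → root in [1.416000, 1.763000]
step 3: m = 1.589500, f(m) = 0.415165 > 0 → root in [1.416000, 1.589500]

[1.4160, 1.5895]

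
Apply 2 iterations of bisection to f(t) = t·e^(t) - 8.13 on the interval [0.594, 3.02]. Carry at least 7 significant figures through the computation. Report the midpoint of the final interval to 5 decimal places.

1.50375

f(0.594000) = -7.054136, f(3.020000) = 53.753701 (opposite signs)
step 1: m = 1.807000, f(m) = 2.878503 > 0 → root in [0.594000, 1.807000]
step 2: m = 1.200500, f(m) = -4.142206 < 0 → root in [1.200500, 1.807000]
Midpoint of [1.200500, 1.807000] = 1.503750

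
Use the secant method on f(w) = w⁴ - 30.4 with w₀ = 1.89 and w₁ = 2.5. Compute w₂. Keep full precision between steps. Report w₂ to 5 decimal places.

2.29910

f(w_0) = -17.640102, f(w_1) = 8.662500
w_2 = 2.500000 - (8.662500)·(2.500000 - 1.890000)/(8.662500 - (-17.640102)) = 2.299103; f(w_2) = -2.459550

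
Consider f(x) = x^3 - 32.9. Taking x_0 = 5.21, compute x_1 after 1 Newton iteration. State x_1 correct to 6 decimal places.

3.877350

f'(x) = 3x^2
x_0 = 5.210000: f = 108.520761, f' = 81.432300 → x_1 = 5.210000 - (108.520761)/(81.432300) = 3.877350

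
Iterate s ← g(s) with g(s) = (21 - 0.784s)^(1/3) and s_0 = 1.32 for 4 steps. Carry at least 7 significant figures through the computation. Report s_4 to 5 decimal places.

s_1 = g(1.320000) = 2.712839
s_2 = g(2.712839) = 2.662449
s_3 = g(2.662449) = 2.664306
s_4 = g(2.664306) = 2.664237

2.66424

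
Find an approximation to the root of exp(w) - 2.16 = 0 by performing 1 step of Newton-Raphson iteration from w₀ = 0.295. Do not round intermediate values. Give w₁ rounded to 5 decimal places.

0.90319

f'(w) = exp(w)
w_0 = 0.295000: f = -0.816874, f' = 1.343126 → w_1 = 0.295000 - (-0.816874)/(1.343126) = 0.903188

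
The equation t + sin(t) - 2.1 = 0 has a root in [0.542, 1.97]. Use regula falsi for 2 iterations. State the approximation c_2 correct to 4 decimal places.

False-position update: c = (a·f(b) − b·f(a))/(f(b) − f(a)); replace the endpoint whose sign matches f(c).
f(0.542000) = -1.042150, f(1.970000) = 0.791371
step 1: c = 1.353657, f(c) = 0.230175 > 0 → new bracket [0.542000, 1.353657]
step 2: c = 1.206821, f(c) = 0.041310 > 0 → new bracket [0.542000, 1.206821]

1.2068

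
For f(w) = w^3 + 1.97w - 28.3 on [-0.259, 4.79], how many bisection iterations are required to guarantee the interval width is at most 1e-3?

13

Initial width b − a = 4.79 − -0.259 = 5.049000.
After n steps the width is (b−a)/2^n; need (b−a)/2^n ≤ 1e-3.
So n ≥ log₂(5.049000/1e-3) = log₂(5049.0000) ≈ 12.3018.
Hence n = 13.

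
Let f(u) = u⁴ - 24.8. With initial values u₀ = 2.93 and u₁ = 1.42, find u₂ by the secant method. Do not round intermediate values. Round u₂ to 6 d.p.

f(u_0) = 48.900508, f(u_1) = -20.734131
u_2 = 1.420000 - (-20.734131)·(1.420000 - 2.930000)/(-20.734131 - (48.900508)) = 1.869612; f(u_2) = -12.581848

1.869612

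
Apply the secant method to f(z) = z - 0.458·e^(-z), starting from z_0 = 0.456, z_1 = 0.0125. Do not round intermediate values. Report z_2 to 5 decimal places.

0.33463

f(z_0) = 0.165713, f(z_1) = -0.439811
z_2 = 0.012500 - (-0.439811)·(0.012500 - 0.456000)/(-0.439811 - (0.165713)) = 0.334628; f(z_2) = 0.006881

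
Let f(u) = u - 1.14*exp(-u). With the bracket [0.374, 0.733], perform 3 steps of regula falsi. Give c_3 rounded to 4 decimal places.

False-position update: c = (a·f(b) − b·f(a))/(f(b) − f(a)); replace the endpoint whose sign matches f(c).
f(0.374000) = -0.410294, f(0.733000) = 0.185269
step 1: c = 0.621321, f(c) = 0.008874 > 0 → new bracket [0.374000, 0.621321]
step 2: c = 0.616085, f(c) = 0.000423 > 0 → new bracket [0.374000, 0.616085]
step 3: c = 0.615836, f(c) = 0.000020 > 0 → new bracket [0.374000, 0.615836]

0.6158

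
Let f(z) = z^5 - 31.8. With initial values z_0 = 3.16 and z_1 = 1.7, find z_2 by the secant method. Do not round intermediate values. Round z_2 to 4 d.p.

1.7854

f(z_0) = 283.290575, f(z_1) = -17.601430
z_2 = 1.700000 - (-17.601430)·(1.700000 - 3.160000)/(-17.601430 - (283.290575)) = 1.785406; f(z_2) = -13.657991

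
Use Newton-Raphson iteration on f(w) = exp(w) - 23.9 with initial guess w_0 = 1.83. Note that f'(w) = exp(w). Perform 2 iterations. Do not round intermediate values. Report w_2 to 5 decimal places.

w_0 = 1.830000: f = -17.666113, f' = 6.233887 → w_1 = 1.830000 - (-17.666113)/(6.233887) = 4.663884
w_1 = 4.663884: f = 82.147199, f' = 106.047199 → w_2 = 4.663884 - (82.147199)/(106.047199) = 3.889256

3.88926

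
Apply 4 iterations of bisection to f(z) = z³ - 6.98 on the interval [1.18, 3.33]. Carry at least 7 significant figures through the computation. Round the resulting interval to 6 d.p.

[1.851875, 1.986250]

f(1.180000) = -5.336968, f(3.330000) = 29.946037 (opposite signs)
step 1: m = 2.255000, f(m) = 4.486731 > 0 → root in [1.180000, 2.255000]
step 2: m = 1.717500, f(m) = -1.913708 < 0 → root in [1.717500, 2.255000]
step 3: m = 1.986250, f(m) = 0.856132 > 0 → root in [1.717500, 1.986250]
step 4: m = 1.851875, f(m) = -0.629104 < 0 → root in [1.851875, 1.986250]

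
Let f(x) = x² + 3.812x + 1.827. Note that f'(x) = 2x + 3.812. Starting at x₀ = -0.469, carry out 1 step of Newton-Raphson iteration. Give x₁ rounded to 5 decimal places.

Newton update: x ← x − f(x)/f'(x).
x_0 = -0.469000: f = 0.259133, f' = 2.874000 → x_1 = -0.469000 - (0.259133)/(2.874000) = -0.559165

-0.55916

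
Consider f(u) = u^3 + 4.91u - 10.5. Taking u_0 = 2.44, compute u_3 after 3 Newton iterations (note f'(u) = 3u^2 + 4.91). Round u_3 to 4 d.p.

u_0 = 2.440000: f = 16.007184, f' = 22.770800 → u_1 = 2.440000 - (16.007184)/(22.770800) = 1.737030
u_1 = 1.737030: f = 3.269915, f' = 13.961822 → u_2 = 1.737030 - (3.269915)/(13.961822) = 1.502826
u_2 = 1.502826: f = 0.272990, f' = 11.685460 → u_3 = 1.502826 - (0.272990)/(11.685460) = 1.479465

1.4795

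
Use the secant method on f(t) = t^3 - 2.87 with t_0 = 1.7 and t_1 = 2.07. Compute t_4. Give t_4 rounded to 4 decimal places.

f(t_0) = 2.043000, f(t_1) = 5.999743
t_2 = 2.070000 - (5.999743)·(2.070000 - 1.700000)/(5.999743 - (2.043000)) = 1.508957; f(t_2) = 0.565818
t_3 = 1.508957 - (0.565818)·(1.508957 - 2.070000)/(0.565818 - (5.999743)) = 1.450537; f(t_3) = 0.182012
t_4 = 1.450537 - (0.182012)·(1.450537 - 1.508957)/(0.182012 - (0.565818)) = 1.422832; f(t_4) = 0.010456

1.4228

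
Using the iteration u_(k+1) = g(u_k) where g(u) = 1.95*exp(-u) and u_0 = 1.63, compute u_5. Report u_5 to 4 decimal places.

u_1 = g(1.630000) = 0.382063
u_2 = g(0.382063) = 1.330782
u_3 = g(1.330782) = 0.515328
u_4 = g(0.515328) = 1.164745
u_5 = g(1.164745) = 0.608405

0.6084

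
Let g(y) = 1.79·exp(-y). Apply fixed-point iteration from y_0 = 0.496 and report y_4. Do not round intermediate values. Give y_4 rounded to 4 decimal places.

0.6714

y_1 = g(0.496000) = 1.090041
y_2 = g(1.090041) = 0.601803
y_3 = g(0.601803) = 0.980604
y_4 = g(0.980604) = 0.671402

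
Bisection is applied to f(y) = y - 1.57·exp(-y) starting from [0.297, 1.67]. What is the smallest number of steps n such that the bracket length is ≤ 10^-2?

Initial width b − a = 1.67 − 0.297 = 1.373000.
After n steps the width is (b−a)/2^n; need (b−a)/2^n ≤ 10^-2.
So n ≥ log₂(1.373000/10^-2) = log₂(137.3000) ≈ 7.1012.
Hence n = 8.

8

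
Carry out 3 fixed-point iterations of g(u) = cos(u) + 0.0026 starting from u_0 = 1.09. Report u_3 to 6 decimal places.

0.627039

u_1 = g(1.090000) = 0.465085
u_2 = g(0.465085) = 0.896383
u_3 = g(0.896383) = 0.627039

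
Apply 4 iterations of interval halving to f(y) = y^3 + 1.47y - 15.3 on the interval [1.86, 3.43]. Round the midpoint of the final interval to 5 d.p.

2.30156

f(1.860000) = -6.130944, f(3.430000) = 30.095707 (opposite signs)
step 1: m = 2.645000, f(m) = 7.092636 > 0 → root in [1.860000, 2.645000]
step 2: m = 2.252500, f(m) = -0.560189 < 0 → root in [2.252500, 2.645000]
step 3: m = 2.448750, f(m) = 2.983290 > 0 → root in [2.252500, 2.448750]
step 4: m = 2.350625, f(m) = 1.143651 > 0 → root in [2.252500, 2.350625]
Midpoint of [2.252500, 2.350625] = 2.301563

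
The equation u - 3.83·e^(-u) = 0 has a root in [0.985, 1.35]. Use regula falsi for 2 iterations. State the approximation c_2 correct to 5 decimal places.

False-position update: c = (a·f(b) − b·f(a))/(f(b) − f(a)); replace the endpoint whose sign matches f(c).
f(0.985000) = -0.445272, f(1.350000) = 0.357110
step 1: c = 1.187552, f(c) = 0.019529 > 0 → new bracket [0.985000, 1.187552]
step 2: c = 1.179042, f(c) = 0.001036 > 0 → new bracket [0.985000, 1.179042]

1.17904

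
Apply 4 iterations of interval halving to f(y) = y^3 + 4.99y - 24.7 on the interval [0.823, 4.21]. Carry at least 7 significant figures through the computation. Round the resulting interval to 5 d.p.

f(0.823000) = -20.035788, f(4.210000) = 70.926361 (opposite signs)
step 1: m = 2.516500, f(m) = 3.793756 > 0 → root in [0.823000, 2.516500]
step 2: m = 1.669750, f(m) = -11.712576 < 0 → root in [1.669750, 2.516500]
step 3: m = 2.093125, f(m) = -5.084965 < 0 → root in [2.093125, 2.516500]
step 4: m = 2.304812, f(m) = -0.955451 < 0 → root in [2.304812, 2.516500]

[2.30481, 2.51650]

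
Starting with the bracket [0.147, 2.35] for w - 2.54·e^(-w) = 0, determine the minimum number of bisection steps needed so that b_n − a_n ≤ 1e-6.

Initial width b − a = 2.35 − 0.147 = 2.203000.
After n steps the width is (b−a)/2^n; need (b−a)/2^n ≤ 1e-6.
So n ≥ log₂(2.203000/1e-6) = log₂(2203000.0000) ≈ 21.0710.
Hence n = 22.

22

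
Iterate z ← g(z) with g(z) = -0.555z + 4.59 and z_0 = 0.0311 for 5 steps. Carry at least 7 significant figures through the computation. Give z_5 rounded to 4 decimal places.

3.1056

z_1 = g(0.031100) = 4.572739
z_2 = g(4.572739) = 2.052130
z_3 = g(2.052130) = 3.451068
z_4 = g(3.451068) = 2.674657
z_5 = g(2.674657) = 3.105565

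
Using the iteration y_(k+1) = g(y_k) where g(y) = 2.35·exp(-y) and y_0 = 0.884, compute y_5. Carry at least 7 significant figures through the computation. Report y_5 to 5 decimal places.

0.95989

y_1 = g(0.884000) = 0.970849
y_2 = g(0.970849) = 0.890089
y_3 = g(0.890089) = 0.964955
y_4 = g(0.964955) = 0.895351
y_5 = g(0.895351) = 0.959891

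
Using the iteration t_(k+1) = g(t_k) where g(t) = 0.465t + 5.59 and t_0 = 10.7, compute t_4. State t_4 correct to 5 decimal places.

10.46035

t_1 = g(10.700000) = 10.565500
t_2 = g(10.565500) = 10.502958
t_3 = g(10.502958) = 10.473875
t_4 = g(10.473875) = 10.460352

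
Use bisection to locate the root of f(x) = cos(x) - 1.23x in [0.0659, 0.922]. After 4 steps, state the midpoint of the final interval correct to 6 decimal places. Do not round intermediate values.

f(0.065900) = 0.916772, f(0.922000) = -0.529832 (opposite signs)
step 1: m = 0.493950, f(m) = 0.272909 > 0 → root in [0.493950, 0.922000]
step 2: m = 0.707975, f(m) = -0.111129 < 0 → root in [0.493950, 0.707975]
step 3: m = 0.600963, f(m) = 0.085608 > 0 → root in [0.600963, 0.707975]
step 4: m = 0.654469, f(m) = -0.011625 < 0 → root in [0.600963, 0.654469]
Midpoint of [0.600963, 0.654469] = 0.627716

0.627716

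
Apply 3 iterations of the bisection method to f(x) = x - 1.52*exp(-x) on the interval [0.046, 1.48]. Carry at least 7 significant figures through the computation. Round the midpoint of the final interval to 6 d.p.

0.673375

f(0.046000) = -1.405664, f(1.480000) = 1.133991 (opposite signs)
step 1: m = 0.763000, f(m) = 0.054276 > 0 → root in [0.046000, 0.763000]
step 2: m = 0.404500, f(m) = -0.609812 < 0 → root in [0.404500, 0.763000]
step 3: m = 0.583750, f(m) = -0.264110 < 0 → root in [0.583750, 0.763000]
Midpoint of [0.583750, 0.763000] = 0.673375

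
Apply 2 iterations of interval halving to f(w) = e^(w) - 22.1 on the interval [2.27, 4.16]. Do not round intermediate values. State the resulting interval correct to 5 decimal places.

[2.74250, 3.21500]

f(2.270000) = -12.420599, f(4.160000) = 41.971523 (opposite signs)
step 1: m = 3.215000, f(m) = 2.803292 > 0 → root in [2.270000, 3.215000]
step 2: m = 2.742500, f(m) = -6.574249 < 0 → root in [2.742500, 3.215000]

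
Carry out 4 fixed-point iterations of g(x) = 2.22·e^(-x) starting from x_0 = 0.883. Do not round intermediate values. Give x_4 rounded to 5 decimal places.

x_1 = g(0.883000) = 0.918060
x_2 = g(0.918060) = 0.886431
x_3 = g(0.886431) = 0.914916
x_4 = g(0.914916) = 0.889222

0.88922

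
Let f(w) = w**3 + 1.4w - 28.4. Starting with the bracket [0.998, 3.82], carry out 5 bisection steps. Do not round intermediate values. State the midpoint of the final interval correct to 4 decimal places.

f(0.998000) = -26.008788, f(3.820000) = 32.690968 (opposite signs)
step 1: m = 2.409000, f(m) = -11.047296 < 0 → root in [2.409000, 3.820000]
step 2: m = 3.114500, f(m) = 6.171293 > 0 → root in [2.409000, 3.114500]
step 3: m = 2.761750, f(m) = -3.468956 < 0 → root in [2.761750, 3.114500]
step 4: m = 2.938125, f(m) = 1.076970 > 0 → root in [2.761750, 2.938125]
step 5: m = 2.849937, f(m) = -1.262485 < 0 → root in [2.849937, 2.938125]
Midpoint of [2.849937, 2.938125] = 2.894031

2.8940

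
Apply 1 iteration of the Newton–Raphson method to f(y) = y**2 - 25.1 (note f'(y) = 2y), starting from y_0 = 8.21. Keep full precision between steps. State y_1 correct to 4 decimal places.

Newton update: y ← y − f(y)/f'(y).
y_0 = 8.210000: f = 42.304100, f' = 16.420000 → y_1 = 8.210000 - (42.304100)/(16.420000) = 5.633624

5.6336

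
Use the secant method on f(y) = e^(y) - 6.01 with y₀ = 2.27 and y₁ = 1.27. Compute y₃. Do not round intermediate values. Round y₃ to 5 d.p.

f(y_0) = 3.669401, f(y_1) = -2.449147
y_2 = 1.270000 - (-2.449147)·(1.270000 - 2.270000)/(-2.449147 - (3.669401)) = 1.670282; f(y_2) = -0.696332
y_3 = 1.670282 - (-0.696332)·(1.670282 - 1.270000)/(-0.696332 - (-2.449147)) = 1.829300; f(y_3) = 0.219527

1.82930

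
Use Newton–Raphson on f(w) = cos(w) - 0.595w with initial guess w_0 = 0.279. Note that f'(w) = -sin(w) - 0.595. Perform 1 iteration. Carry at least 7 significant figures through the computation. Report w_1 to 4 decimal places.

1.1928

w_0 = 0.279000: f = 0.795326, f' = -0.870394 → w_1 = 0.279000 - (0.795326)/(-0.870394) = 1.192754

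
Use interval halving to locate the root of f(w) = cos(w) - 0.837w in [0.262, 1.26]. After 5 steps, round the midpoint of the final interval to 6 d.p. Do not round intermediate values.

0.807781

f(0.262000) = 0.746580, f(1.260000) = -0.748803 (opposite signs)
step 1: m = 0.761000, f(m) = 0.087190 > 0 → root in [0.761000, 1.260000]
step 2: m = 1.010500, f(m) = -0.314351 < 0 → root in [0.761000, 1.010500]
step 3: m = 0.885750, f(m) = -0.108664 < 0 → root in [0.761000, 0.885750]
step 4: m = 0.823375, f(m) = -0.009415 < 0 → root in [0.761000, 0.823375]
step 5: m = 0.792188, f(m) = 0.039229 > 0 → root in [0.792188, 0.823375]
Midpoint of [0.792188, 0.823375] = 0.807781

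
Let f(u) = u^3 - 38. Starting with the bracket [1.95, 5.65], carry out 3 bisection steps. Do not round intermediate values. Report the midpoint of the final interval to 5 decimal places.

3.56875

f(1.950000) = -30.585125, f(5.650000) = 142.362125 (opposite signs)
step 1: m = 3.800000, f(m) = 16.872000 > 0 → root in [1.950000, 3.800000]
step 2: m = 2.875000, f(m) = -14.236328 < 0 → root in [2.875000, 3.800000]
step 3: m = 3.337500, f(m) = -0.823900 < 0 → root in [3.337500, 3.800000]
Midpoint of [3.337500, 3.800000] = 3.568750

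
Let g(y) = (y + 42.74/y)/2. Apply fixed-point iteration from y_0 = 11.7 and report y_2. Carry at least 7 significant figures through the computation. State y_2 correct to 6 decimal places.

y_1 = g(11.700000) = 7.676496
y_2 = g(7.676496) = 6.622070

6.622070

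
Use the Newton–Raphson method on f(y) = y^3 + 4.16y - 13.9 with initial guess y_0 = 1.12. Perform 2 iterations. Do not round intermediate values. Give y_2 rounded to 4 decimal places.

1.8660

f'(y) = 3y^2 + 4.16
y_0 = 1.120000: f = -7.835872, f' = 7.923200 → y_1 = 1.120000 - (-7.835872)/(7.923200) = 2.108978
y_1 = 2.108978: f = 4.253639, f' = 17.503367 → y_2 = 2.108978 - (4.253639)/(17.503367) = 1.865960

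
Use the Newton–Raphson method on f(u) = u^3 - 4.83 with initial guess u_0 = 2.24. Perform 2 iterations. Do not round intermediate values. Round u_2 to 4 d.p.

1.6986

f'(u) = 3u^2
u_0 = 2.240000: f = 6.409424, f' = 15.052800 → u_1 = 2.240000 - (6.409424)/(15.052800) = 1.814204
u_1 = 1.814204: f = 1.141154, f' = 9.874007 → u_2 = 1.814204 - (1.141154)/(9.874007) = 1.698632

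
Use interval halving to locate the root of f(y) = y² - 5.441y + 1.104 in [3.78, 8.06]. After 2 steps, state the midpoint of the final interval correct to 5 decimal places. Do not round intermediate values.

5.38500

f(3.780000) = -5.174580, f(8.060000) = 22.213140 (opposite signs)
step 1: m = 5.920000, f(m) = 3.939680 > 0 → root in [3.780000, 5.920000]
step 2: m = 4.850000, f(m) = -1.762350 < 0 → root in [4.850000, 5.920000]
Midpoint of [4.850000, 5.920000] = 5.385000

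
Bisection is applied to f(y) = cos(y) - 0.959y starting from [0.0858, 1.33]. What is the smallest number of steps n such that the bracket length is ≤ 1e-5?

Initial width b − a = 1.33 − 0.0858 = 1.244200.
After n steps the width is (b−a)/2^n; need (b−a)/2^n ≤ 1e-5.
So n ≥ log₂(1.244200/1e-5) = log₂(124420.0000) ≈ 16.9249.
Hence n = 17.

17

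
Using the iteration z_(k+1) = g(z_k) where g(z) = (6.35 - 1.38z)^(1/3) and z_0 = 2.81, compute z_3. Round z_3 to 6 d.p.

1.597179

z_1 = g(2.810000) = 1.352159
z_2 = g(1.352159) = 1.649007
z_3 = g(1.649007) = 1.597179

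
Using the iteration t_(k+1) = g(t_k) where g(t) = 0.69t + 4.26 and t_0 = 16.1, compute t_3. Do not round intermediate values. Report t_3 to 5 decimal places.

t_1 = g(16.100000) = 15.369000
t_2 = g(15.369000) = 14.864610
t_3 = g(14.864610) = 14.516581

14.51658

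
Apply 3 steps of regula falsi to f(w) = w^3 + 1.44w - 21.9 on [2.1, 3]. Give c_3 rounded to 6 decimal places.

2.625360

False-position update: c = (a·f(b) − b·f(a))/(f(b) − f(a)); replace the endpoint whose sign matches f(c).
f(2.100000) = -9.615000, f(3.000000) = 9.420000
step 1: c = 2.554610, f(c) = -1.549896 < 0 → new bracket [2.554610, 3.000000]
step 2: c = 2.617537, f(c) = -0.196682 < 0 → new bracket [2.617537, 3.000000]
step 3: c = 2.625360, f(c) = -0.024156 < 0 → new bracket [2.625360, 3.000000]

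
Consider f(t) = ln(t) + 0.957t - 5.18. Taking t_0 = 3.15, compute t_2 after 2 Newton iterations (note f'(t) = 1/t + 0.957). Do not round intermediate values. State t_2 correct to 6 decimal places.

3.971594

t_0 = 3.150000: f = -1.018048, f' = 1.274460 → t_1 = 3.150000 - (-1.018048)/(1.274460) = 3.948807
t_1 = 3.948807: f = -0.027578, f' = 1.210241 → t_2 = 3.948807 - (-0.027578)/(1.210241) = 3.971594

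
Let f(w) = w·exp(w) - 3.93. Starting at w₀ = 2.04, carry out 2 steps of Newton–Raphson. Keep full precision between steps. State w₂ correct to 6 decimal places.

Newton update: w ← w − f(w)/f'(w).
f'(w) = (w + 1)·exp(w)
w_0 = 2.040000: f = 11.758843, f' = 23.379452 → w_1 = 2.040000 - (11.758843)/(23.379452) = 1.537044
w_1 = 1.537044: f = 3.218515, f' = 11.799335 → w_2 = 1.537044 - (3.218515)/(11.799335) = 1.264273

1.264273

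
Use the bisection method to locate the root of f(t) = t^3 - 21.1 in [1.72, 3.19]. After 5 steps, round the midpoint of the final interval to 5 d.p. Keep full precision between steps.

f(1.720000) = -16.011552, f(3.190000) = 11.361759 (opposite signs)
step 1: m = 2.455000, f(m) = -6.303654 < 0 → root in [2.455000, 3.190000]
step 2: m = 2.822500, f(m) = 1.385464 > 0 → root in [2.455000, 2.822500]
step 3: m = 2.638750, f(m) = -2.726380 < 0 → root in [2.638750, 2.822500]
step 4: m = 2.730625, f(m) = -0.739606 < 0 → root in [2.730625, 2.822500]
step 5: m = 2.776562, f(m) = 0.305351 > 0 → root in [2.730625, 2.776562]
Midpoint of [2.730625, 2.776562] = 2.753594

2.75359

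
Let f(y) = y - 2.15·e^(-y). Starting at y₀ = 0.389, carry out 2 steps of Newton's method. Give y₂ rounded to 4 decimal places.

0.8853

f'(y) = 1 + 2.15·e^(-y)
y_0 = 0.389000: f = -1.068129, f' = 2.457129 → y_1 = 0.389000 - (-1.068129)/(2.457129) = 0.823706
y_1 = 0.823706: f = -0.119719, f' = 1.943425 → y_2 = 0.823706 - (-0.119719)/(1.943425) = 0.885308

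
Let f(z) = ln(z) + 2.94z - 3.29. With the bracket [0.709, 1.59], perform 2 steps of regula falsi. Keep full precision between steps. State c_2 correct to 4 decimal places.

1.0909

f(0.709000) = -1.549440, f(1.590000) = 1.848334
step 1: c = 1.110750, f(c) = 0.080641 > 0 → new bracket [0.709000, 1.110750]
step 2: c = 1.090875, f(c) = 0.004154 > 0 → new bracket [0.709000, 1.090875]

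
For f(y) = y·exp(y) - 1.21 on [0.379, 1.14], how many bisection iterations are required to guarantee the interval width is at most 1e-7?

23

Initial width b − a = 1.14 − 0.379 = 0.761000.
After n steps the width is (b−a)/2^n; need (b−a)/2^n ≤ 1e-7.
So n ≥ log₂(0.761000/1e-7) = log₂(7610000.0000) ≈ 22.8595.
Hence n = 23.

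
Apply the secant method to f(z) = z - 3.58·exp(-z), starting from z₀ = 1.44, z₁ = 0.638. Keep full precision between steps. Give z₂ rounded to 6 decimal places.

1.182792

f(z_0) = 0.591799, f(z_1) = -1.253486
z_2 = 0.638000 - (-1.253486)·(0.638000 - 1.440000)/(-1.253486 - (0.591799)) = 1.182792; f(z_2) = 0.085801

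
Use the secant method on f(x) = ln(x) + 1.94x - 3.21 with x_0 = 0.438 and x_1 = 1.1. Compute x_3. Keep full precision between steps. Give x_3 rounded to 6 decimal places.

Secant update: x_(k+1) = x_k − f(x_k)·(x_k − x_(k-1))/(f(x_k) − f(x_(k-1))).
f(x_0) = -3.185816, f(x_1) = -0.980690
x_2 = 1.100000 - (-0.980690)·(1.100000 - 0.438000)/(-0.980690 - (-3.185816)) = 1.394412; f(x_2) = -0.172367
x_3 = 1.394412 - (-0.172367)·(1.394412 - 1.100000)/(-0.172367 - (-0.980690)) = 1.457193; f(x_3) = -0.006534

1.457193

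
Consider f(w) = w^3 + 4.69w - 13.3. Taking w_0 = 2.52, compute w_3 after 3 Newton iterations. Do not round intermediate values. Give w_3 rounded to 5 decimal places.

Newton update: w ← w − f(w)/f'(w).
f'(w) = 3w^2 + 4.69
w_0 = 2.520000: f = 14.521808, f' = 23.741200 → w_1 = 2.520000 - (14.521808)/(23.741200) = 1.908329
w_1 = 1.908329: f = 2.599659, f' = 15.615157 → w_2 = 1.908329 - (2.599659)/(15.615157) = 1.741846
w_2 = 1.741846: f = 0.154063, f' = 13.792080 → w_3 = 1.741846 - (0.154063)/(13.792080) = 1.730675

1.73068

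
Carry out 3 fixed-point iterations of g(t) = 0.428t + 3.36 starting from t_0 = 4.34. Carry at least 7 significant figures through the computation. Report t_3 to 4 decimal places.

t_1 = g(4.340000) = 5.217520
t_2 = g(5.217520) = 5.593099
t_3 = g(5.593099) = 5.753846

5.7538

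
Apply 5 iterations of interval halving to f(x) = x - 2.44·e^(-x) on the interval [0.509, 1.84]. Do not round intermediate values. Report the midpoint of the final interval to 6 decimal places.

0.945734

f(0.509000) = -0.957675, f(1.840000) = 1.452485 (opposite signs)
step 1: m = 1.174500, f(m) = 0.420605 > 0 → root in [0.509000, 1.174500]
step 2: m = 0.841750, f(m) = -0.209782 < 0 → root in [0.841750, 1.174500]
step 3: m = 1.008125, f(m) = 0.117763 > 0 → root in [0.841750, 1.008125]
step 4: m = 0.924938, f(m) = -0.042660 < 0 → root in [0.924938, 1.008125]
step 5: m = 0.966531, f(m) = 0.038355 > 0 → root in [0.924938, 0.966531]
Midpoint of [0.924938, 0.966531] = 0.945734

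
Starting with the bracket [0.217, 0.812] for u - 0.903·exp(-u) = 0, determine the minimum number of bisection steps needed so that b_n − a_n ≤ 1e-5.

16

Initial width b − a = 0.812 − 0.217 = 0.595000.
After n steps the width is (b−a)/2^n; need (b−a)/2^n ≤ 1e-5.
So n ≥ log₂(0.595000/1e-5) = log₂(59500.0000) ≈ 15.8606.
Hence n = 16.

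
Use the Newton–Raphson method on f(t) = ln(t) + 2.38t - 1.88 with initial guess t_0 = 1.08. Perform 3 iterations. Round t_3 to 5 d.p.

f'(t) = 1/t + 2.38
t_0 = 1.080000: f = 0.767361, f' = 3.305926 → t_1 = 1.080000 - (0.767361)/(3.305926) = 0.847883
t_1 = 0.847883: f = -0.027050, f' = 3.559408 → t_2 = 0.847883 - (-0.027050)/(3.559408) = 0.855483
t_2 = 0.855483: f = -0.000040, f' = 3.548930 → t_3 = 0.855483 - (-0.000040)/(3.548930) = 0.855494

0.85549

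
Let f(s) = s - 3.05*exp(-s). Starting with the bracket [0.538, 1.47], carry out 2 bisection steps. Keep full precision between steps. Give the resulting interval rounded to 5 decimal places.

f(0.538000) = -1.242940, f(1.470000) = 0.768727 (opposite signs)
step 1: m = 1.004000, f(m) = -0.113553 < 0 → root in [1.004000, 1.470000]
step 2: m = 1.237000, f(m) = 0.351726 > 0 → root in [1.004000, 1.237000]

[1.00400, 1.23700]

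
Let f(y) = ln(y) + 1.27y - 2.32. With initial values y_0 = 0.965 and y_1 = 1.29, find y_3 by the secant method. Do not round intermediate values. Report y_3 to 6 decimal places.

f(y_0) = -1.130077, f(y_1) = -0.427058
y_2 = 1.290000 - (-0.427058)·(1.290000 - 0.965000)/(-0.427058 - (-1.130077)) = 1.487425; f(y_2) = -0.033923
y_3 = 1.487425 - (-0.033923)·(1.487425 - 1.290000)/(-0.033923 - (-0.427058)) = 1.504461; f(y_3) = -0.000900

1.504461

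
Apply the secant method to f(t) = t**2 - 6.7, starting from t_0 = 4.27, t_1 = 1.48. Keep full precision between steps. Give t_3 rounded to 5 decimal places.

2.68440

f(t_0) = 11.532900, f(t_1) = -4.509600
t_2 = 1.480000 - (-4.509600)·(1.480000 - 4.270000)/(-4.509600 - (11.532900)) = 2.264278; f(t_2) = -1.573044
t_3 = 2.264278 - (-1.573044)·(2.264278 - 1.480000)/(-1.573044 - (-4.509600)) = 2.684398; f(t_3) = 0.505991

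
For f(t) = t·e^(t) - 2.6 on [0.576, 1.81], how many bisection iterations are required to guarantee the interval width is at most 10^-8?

27

Initial width b − a = 1.81 − 0.576 = 1.234000.
After n steps the width is (b−a)/2^n; need (b−a)/2^n ≤ 10^-8.
So n ≥ log₂(1.234000/10^-8) = log₂(123400000.0000) ≈ 26.8788.
Hence n = 27.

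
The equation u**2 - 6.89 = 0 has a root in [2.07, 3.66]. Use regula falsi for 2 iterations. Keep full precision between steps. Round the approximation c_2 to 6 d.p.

f(2.070000) = -2.605100, f(3.660000) = 6.505600
step 1: c = 2.524642, f(c) = -0.516182 < 0 → new bracket [2.524642, 3.660000]
step 2: c = 2.608104, f(c) = -0.087793 < 0 → new bracket [2.608104, 3.660000]

2.608104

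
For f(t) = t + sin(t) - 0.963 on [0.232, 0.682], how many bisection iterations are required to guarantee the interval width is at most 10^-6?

19

Initial width b − a = 0.682 − 0.232 = 0.450000.
After n steps the width is (b−a)/2^n; need (b−a)/2^n ≤ 10^-6.
So n ≥ log₂(0.450000/10^-6) = log₂(450000.0000) ≈ 18.7796.
Hence n = 19.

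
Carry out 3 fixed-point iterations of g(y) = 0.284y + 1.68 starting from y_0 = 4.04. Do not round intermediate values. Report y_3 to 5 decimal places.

2.38516

y_1 = g(4.040000) = 2.827360
y_2 = g(2.827360) = 2.482970
y_3 = g(2.482970) = 2.385164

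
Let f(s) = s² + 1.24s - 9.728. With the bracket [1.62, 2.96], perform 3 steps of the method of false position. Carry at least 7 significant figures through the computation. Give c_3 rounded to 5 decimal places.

2.55977

False-position update: c = (a·f(b) − b·f(a))/(f(b) − f(a)); replace the endpoint whose sign matches f(c).
f(1.620000) = -5.094800, f(2.960000) = 2.704000
step 1: c = 2.495395, f(c) = -0.406713 < 0 → new bracket [2.495395, 2.960000]
step 2: c = 2.556140, f(c) = -0.024533 < 0 → new bracket [2.556140, 2.960000]
step 3: c = 2.559771, f(c) = -0.001453 < 0 → new bracket [2.559771, 2.960000]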